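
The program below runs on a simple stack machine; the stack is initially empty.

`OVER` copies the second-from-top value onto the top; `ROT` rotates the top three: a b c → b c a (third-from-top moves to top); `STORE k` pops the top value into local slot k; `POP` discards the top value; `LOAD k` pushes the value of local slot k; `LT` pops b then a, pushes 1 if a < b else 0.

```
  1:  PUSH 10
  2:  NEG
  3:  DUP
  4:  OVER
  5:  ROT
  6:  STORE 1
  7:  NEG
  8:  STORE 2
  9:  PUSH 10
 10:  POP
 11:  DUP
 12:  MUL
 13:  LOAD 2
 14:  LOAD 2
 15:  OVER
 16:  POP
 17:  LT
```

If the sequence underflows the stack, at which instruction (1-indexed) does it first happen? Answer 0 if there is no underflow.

PUSH 10 → [10]
NEG     → [-10]
DUP     → [-10, -10]
OVER    → [-10, -10, -10]
ROT     → [-10, -10, -10]
STORE 1 → [-10, -10]
NEG     → [-10, 10]
STORE 2 → [-10]
PUSH 10 → [-10, 10]
POP     → [-10]
DUP     → [-10, -10]
MUL     → [100]
LOAD 2  → [100, 10]
LOAD 2  → [100, 10, 10]
OVER    → [100, 10, 10, 10]
POP     → [100, 10, 10]
LT      → [100, 0]

0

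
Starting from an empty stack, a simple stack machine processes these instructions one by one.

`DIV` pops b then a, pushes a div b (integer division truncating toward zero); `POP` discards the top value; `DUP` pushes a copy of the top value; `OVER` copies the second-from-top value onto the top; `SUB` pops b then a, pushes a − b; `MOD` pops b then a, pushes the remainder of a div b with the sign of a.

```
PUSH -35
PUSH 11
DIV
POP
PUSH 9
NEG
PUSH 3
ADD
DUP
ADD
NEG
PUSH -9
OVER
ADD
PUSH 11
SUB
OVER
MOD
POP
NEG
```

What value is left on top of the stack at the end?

-12

PUSH -35  [-35]
PUSH 11   [-35, 11]
DIV       [-3]
POP       []
PUSH 9    [9]
NEG       [-9]
PUSH 3    [-9, 3]
ADD       [-6]
DUP       [-6, -6]
ADD       [-12]
NEG       [12]
PUSH -9   [12, -9]
OVER      [12, -9, 12]
ADD       [12, 3]
PUSH 11   [12, 3, 11]
SUB       [12, -8]
OVER      [12, -8, 12]
MOD       [12, -8]
POP       [12]
NEG       [-12]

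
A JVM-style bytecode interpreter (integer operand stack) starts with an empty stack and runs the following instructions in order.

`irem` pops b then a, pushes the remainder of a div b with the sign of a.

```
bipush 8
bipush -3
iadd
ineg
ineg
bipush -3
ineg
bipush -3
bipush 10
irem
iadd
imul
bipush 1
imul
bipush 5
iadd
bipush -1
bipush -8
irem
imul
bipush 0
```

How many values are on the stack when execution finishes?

2

bipush 8  → 8
bipush -3 → 8 -3
iadd      → 5
ineg      → -5
ineg      → 5
bipush -3 → 5 -3
ineg      → 5 3
bipush -3 → 5 3 -3
bipush 10 → 5 3 -3 10
irem      → 5 3 -3
iadd      → 5 0
imul      → 0
bipush 1  → 0 1
imul      → 0
bipush 5  → 0 5
iadd      → 5
bipush -1 → 5 -1
bipush -8 → 5 -1 -8
irem      → 5 -1
imul      → -5
bipush 0  → -5 0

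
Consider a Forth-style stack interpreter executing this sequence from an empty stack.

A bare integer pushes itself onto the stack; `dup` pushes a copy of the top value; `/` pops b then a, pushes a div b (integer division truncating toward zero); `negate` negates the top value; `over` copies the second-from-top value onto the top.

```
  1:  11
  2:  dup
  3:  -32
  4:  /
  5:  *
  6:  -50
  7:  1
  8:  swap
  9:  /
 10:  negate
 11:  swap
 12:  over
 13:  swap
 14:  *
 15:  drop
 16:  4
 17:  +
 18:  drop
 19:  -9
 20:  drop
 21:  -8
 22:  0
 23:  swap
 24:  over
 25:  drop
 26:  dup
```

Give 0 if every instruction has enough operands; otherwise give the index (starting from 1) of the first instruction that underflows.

11     : [11]
dup    : [11, 11]
-32    : [11, 11, -32]
/      : [11, 0]
*      : [0]
-50    : [0, -50]
1      : [0, -50, 1]
swap   : [0, 1, -50]
/      : [0, 0]
negate : [0, 0]
swap   : [0, 0]
over   : [0, 0, 0]
swap   : [0, 0, 0]
*      : [0, 0]
drop   : [0]
4      : [0, 4]
+      : [4]
drop   : []
-9     : [-9]
drop   : []
-8     : [-8]
0      : [-8, 0]
swap   : [0, -8]
over   : [0, -8, 0]
drop   : [0, -8]
dup    : [0, -8, -8]

0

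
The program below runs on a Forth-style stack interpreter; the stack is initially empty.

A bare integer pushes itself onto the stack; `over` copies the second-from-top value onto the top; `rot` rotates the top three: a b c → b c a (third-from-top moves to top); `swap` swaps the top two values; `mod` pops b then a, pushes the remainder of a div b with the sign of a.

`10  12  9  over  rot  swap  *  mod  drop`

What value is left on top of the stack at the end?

10    10
12    10 12
9     10 12 9
over  10 12 9 12
rot   10 9 12 12
swap  10 9 12 12
*     10 9 144
mod   10 9
drop  10

10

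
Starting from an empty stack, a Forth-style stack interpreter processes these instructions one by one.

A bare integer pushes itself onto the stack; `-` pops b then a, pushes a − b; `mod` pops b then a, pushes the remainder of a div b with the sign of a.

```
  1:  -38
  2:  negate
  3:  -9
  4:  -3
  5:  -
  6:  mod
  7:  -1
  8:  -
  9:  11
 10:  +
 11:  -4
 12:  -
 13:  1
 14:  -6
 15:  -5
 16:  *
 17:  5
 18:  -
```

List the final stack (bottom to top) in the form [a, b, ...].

[18, 1, 25]

-38    → -38
negate → 38
-9     → 38 -9
-3     → 38 -9 -3
-      → 38 -6
mod    → 2
-1     → 2 -1
-      → 3
11     → 3 11
+      → 14
-4     → 14 -4
-      → 18
1      → 18 1
-6     → 18 1 -6
-5     → 18 1 -6 -5
*      → 18 1 30
5      → 18 1 30 5
-      → 18 1 25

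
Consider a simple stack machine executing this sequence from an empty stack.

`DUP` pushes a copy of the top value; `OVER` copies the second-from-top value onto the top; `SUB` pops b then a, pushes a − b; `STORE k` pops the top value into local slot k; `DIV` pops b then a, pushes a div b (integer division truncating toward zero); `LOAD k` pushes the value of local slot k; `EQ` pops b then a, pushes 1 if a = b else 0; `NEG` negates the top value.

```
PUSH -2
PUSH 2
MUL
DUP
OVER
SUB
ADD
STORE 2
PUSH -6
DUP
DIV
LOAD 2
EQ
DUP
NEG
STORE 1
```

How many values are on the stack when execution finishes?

1

PUSH -2  -2
PUSH 2   -2 2
MUL      -4
DUP      -4 -4
OVER     -4 -4 -4
SUB      -4 0
ADD      -4
STORE 2  (empty)
PUSH -6  -6
DUP      -6 -6
DIV      1
LOAD 2   1 -4
EQ       0
DUP      0 0
NEG      0 0
STORE 1  0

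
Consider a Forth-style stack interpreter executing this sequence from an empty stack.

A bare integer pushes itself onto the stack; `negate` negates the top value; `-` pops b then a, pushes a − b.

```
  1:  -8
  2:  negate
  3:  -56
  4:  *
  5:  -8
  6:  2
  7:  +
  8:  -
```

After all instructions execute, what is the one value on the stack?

-442

-8      -8
negate  8
-56     8 -56
*       -448
-8      -448 -8
2       -448 -8 2
+       -448 -6
-       -442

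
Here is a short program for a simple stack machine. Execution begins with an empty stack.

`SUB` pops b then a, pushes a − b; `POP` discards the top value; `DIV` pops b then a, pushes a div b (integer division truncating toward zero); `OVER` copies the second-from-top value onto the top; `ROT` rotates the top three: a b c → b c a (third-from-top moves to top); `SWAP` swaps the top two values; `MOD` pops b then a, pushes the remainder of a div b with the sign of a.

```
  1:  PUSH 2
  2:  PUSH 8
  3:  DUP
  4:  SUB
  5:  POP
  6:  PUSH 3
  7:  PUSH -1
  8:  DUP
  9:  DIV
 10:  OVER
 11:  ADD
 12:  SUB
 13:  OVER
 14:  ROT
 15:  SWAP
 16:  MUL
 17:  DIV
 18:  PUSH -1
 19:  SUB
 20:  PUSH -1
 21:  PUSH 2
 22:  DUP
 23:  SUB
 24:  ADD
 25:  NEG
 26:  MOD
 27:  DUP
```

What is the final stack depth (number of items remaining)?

2

PUSH 2  -> 2
PUSH 8  -> 2 8
DUP     -> 2 8 8
SUB     -> 2 0
POP     -> 2
PUSH 3  -> 2 3
PUSH -1 -> 2 3 -1
DUP     -> 2 3 -1 -1
DIV     -> 2 3 1
OVER    -> 2 3 1 3
ADD     -> 2 3 4
SUB     -> 2 -1
OVER    -> 2 -1 2
ROT     -> -1 2 2
SWAP    -> -1 2 2
MUL     -> -1 4
DIV     -> 0
PUSH -1 -> 0 -1
SUB     -> 1
PUSH -1 -> 1 -1
PUSH 2  -> 1 -1 2
DUP     -> 1 -1 2 2
SUB     -> 1 -1 0
ADD     -> 1 -1
NEG     -> 1 1
MOD     -> 0
DUP     -> 0 0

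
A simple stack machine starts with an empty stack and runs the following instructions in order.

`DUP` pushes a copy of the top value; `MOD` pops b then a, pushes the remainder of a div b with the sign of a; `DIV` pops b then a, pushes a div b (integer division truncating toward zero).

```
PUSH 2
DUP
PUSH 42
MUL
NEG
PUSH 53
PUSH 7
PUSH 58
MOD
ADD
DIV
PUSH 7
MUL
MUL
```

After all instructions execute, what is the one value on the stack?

-14

PUSH 2   [2]
DUP      [2, 2]
PUSH 42  [2, 2, 42]
MUL      [2, 84]
NEG      [2, -84]
PUSH 53  [2, -84, 53]
PUSH 7   [2, -84, 53, 7]
PUSH 58  [2, -84, 53, 7, 58]
MOD      [2, -84, 53, 7]
ADD      [2, -84, 60]
DIV      [2, -1]
PUSH 7   [2, -1, 7]
MUL      [2, -7]
MUL      [-14]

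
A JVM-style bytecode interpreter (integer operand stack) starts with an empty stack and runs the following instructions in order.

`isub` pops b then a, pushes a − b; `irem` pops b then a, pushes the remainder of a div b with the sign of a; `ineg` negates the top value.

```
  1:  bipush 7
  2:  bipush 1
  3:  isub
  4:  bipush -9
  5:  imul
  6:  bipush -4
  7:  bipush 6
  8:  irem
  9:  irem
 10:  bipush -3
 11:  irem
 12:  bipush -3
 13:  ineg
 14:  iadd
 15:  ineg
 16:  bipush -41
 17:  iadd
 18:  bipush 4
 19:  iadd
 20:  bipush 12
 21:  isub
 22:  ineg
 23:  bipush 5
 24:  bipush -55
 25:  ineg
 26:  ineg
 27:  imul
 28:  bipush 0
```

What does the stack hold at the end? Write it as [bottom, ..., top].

[50, -275, 0]

bipush 7   -> 7
bipush 1   -> 7 1
isub       -> 6
bipush -9  -> 6 -9
imul       -> -54
bipush -4  -> -54 -4
bipush 6   -> -54 -4 6
irem       -> -54 -4
irem       -> -2
bipush -3  -> -2 -3
irem       -> -2
bipush -3  -> -2 -3
ineg       -> -2 3
iadd       -> 1
ineg       -> -1
bipush -41 -> -1 -41
iadd       -> -42
bipush 4   -> -42 4
iadd       -> -38
bipush 12  -> -38 12
isub       -> -50
ineg       -> 50
bipush 5   -> 50 5
bipush -55 -> 50 5 -55
ineg       -> 50 5 55
ineg       -> 50 5 -55
imul       -> 50 -275
bipush 0   -> 50 -275 0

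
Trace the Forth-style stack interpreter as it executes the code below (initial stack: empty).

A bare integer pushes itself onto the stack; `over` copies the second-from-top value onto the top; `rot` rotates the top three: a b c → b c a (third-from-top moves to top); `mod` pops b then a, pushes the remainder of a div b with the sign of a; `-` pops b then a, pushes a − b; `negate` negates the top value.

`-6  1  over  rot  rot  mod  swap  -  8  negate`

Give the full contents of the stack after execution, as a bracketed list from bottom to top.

-6     -> -6
1      -> -6 1
over   -> -6 1 -6
rot    -> 1 -6 -6
rot    -> -6 -6 1
mod    -> -6 0
swap   -> 0 -6
-      -> 6
8      -> 6 8
negate -> 6 -8

[6, -8]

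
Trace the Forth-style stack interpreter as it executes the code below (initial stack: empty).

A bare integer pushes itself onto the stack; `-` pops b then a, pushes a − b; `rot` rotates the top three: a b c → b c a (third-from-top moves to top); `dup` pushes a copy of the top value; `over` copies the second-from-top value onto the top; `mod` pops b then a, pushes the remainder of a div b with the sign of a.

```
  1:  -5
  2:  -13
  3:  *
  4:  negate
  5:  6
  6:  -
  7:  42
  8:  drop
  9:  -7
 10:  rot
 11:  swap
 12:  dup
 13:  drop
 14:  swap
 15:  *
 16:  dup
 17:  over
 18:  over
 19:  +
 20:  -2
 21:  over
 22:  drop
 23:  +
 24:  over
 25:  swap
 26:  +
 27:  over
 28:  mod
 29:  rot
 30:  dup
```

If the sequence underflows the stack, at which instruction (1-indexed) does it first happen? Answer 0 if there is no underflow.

-5     : [-5]
-13    : [-5, -13]
*      : [65]
negate : [-65]
6      : [-65, 6]
-      : [-71]
42     : [-71, 42]
drop   : [-71]
-7     : [-71, -7]
rot  — needs 3 operands, stack has 2 → underflow

10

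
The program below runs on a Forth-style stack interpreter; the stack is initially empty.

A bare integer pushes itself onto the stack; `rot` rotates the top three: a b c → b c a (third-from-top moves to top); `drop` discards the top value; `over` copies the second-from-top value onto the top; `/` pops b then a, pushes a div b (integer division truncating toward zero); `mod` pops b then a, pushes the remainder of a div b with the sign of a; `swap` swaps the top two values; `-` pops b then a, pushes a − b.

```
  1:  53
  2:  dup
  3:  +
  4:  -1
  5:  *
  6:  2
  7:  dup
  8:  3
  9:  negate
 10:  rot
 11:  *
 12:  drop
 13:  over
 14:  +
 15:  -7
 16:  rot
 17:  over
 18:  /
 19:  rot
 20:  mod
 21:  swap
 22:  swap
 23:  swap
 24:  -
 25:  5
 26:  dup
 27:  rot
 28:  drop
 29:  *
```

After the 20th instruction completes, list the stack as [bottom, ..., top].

53     → [53]
dup    → [53, 53]
+      → [106]
-1     → [106, -1]
*      → [-106]
2      → [-106, 2]
dup    → [-106, 2, 2]
3      → [-106, 2, 2, 3]
negate → [-106, 2, 2, -3]
rot    → [-106, 2, -3, 2]
*      → [-106, 2, -6]
drop   → [-106, 2]
over   → [-106, 2, -106]
+      → [-106, -104]
-7     → [-106, -104, -7]
rot    → [-104, -7, -106]
over   → [-104, -7, -106, -7]
/      → [-104, -7, 15]
rot    → [-7, 15, -104]
mod    → [-7, 15]

[-7, 15]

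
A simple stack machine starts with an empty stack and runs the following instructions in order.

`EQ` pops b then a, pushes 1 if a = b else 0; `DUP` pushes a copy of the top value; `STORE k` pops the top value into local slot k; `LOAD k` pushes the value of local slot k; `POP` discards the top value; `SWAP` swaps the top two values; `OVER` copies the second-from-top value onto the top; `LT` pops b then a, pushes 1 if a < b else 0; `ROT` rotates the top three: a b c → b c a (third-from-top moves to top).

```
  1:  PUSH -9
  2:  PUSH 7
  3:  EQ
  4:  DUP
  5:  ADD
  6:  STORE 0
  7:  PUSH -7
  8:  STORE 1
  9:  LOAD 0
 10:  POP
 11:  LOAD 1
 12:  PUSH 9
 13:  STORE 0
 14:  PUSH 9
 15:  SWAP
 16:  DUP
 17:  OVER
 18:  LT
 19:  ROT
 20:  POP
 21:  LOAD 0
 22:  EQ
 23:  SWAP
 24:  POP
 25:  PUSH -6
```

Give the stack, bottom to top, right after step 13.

PUSH -9 → -9
PUSH 7  → -9 7
EQ      → 0
DUP     → 0 0
ADD     → 0
STORE 0 → (empty)
PUSH -7 → -7
STORE 1 → (empty)
LOAD 0  → 0
POP     → (empty)
LOAD 1  → -7
PUSH 9  → -7 9
STORE 0 → -7

[-7]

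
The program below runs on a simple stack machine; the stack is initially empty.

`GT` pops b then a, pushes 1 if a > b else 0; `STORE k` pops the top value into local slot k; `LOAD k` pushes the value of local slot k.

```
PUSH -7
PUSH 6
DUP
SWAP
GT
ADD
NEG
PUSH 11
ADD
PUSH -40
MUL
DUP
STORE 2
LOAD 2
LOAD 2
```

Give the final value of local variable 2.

-720

PUSH -7  -> -7
PUSH 6   -> -7 6
DUP      -> -7 6 6
SWAP     -> -7 6 6
GT       -> -7 0
ADD      -> -7
NEG      -> 7
PUSH 11  -> 7 11
ADD      -> 18
PUSH -40 -> 18 -40
MUL      -> -720
DUP      -> -720 -720
STORE 2  -> -720
LOAD 2   -> -720 -720
LOAD 2   -> -720 -720 -720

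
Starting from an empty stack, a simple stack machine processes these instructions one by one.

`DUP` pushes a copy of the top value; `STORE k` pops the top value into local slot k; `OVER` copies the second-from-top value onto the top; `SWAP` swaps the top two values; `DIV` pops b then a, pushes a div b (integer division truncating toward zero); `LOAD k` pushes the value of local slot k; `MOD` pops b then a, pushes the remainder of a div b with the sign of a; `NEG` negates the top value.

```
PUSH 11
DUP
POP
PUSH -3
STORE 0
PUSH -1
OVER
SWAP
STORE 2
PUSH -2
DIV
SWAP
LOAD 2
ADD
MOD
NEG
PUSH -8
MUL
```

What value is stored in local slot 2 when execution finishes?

-1

PUSH 11 : [11]
DUP     : [11, 11]
POP     : [11]
PUSH -3 : [11, -3]
STORE 0 : [11]
PUSH -1 : [11, -1]
OVER    : [11, -1, 11]
SWAP    : [11, 11, -1]
STORE 2 : [11, 11]
PUSH -2 : [11, 11, -2]
DIV     : [11, -5]
SWAP    : [-5, 11]
LOAD 2  : [-5, 11, -1]
ADD     : [-5, 10]
MOD     : [-5]
NEG     : [5]
PUSH -8 : [5, -8]
MUL     : [-40]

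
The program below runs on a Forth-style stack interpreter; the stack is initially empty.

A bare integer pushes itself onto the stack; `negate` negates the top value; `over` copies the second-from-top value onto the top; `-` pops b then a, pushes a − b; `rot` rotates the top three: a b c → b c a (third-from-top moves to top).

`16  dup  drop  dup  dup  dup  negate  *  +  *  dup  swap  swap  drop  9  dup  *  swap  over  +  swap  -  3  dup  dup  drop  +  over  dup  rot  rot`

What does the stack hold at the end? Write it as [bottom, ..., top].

16     -> 16
dup    -> 16 16
drop   -> 16
dup    -> 16 16
dup    -> 16 16 16
dup    -> 16 16 16 16
negate -> 16 16 16 -16
*      -> 16 16 -256
+      -> 16 -240
*      -> -3840
dup    -> -3840 -3840
swap   -> -3840 -3840
swap   -> -3840 -3840
drop   -> -3840
9      -> -3840 9
dup    -> -3840 9 9
*      -> -3840 81
swap   -> 81 -3840
over   -> 81 -3840 81
+      -> 81 -3759
swap   -> -3759 81
-      -> -3840
3      -> -3840 3
dup    -> -3840 3 3
dup    -> -3840 3 3 3
drop   -> -3840 3 3
+      -> -3840 6
over   -> -3840 6 -3840
dup    -> -3840 6 -3840 -3840
rot    -> -3840 -3840 -3840 6
rot    -> -3840 -3840 6 -3840

[-3840, -3840, 6, -3840]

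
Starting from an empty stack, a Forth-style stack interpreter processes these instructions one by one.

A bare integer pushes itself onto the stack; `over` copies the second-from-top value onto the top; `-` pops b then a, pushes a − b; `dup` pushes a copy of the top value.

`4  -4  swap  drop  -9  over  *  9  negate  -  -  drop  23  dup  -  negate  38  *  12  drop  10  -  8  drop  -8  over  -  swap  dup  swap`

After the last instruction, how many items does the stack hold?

4      : [4]
-4     : [4, -4]
swap   : [-4, 4]
drop   : [-4]
-9     : [-4, -9]
over   : [-4, -9, -4]
*      : [-4, 36]
9      : [-4, 36, 9]
negate : [-4, 36, -9]
-      : [-4, 45]
-      : [-49]
drop   : []
23     : [23]
dup    : [23, 23]
-      : [0]
negate : [0]
38     : [0, 38]
*      : [0]
12     : [0, 12]
drop   : [0]
10     : [0, 10]
-      : [-10]
8      : [-10, 8]
drop   : [-10]
-8     : [-10, -8]
over   : [-10, -8, -10]
-      : [-10, 2]
swap   : [2, -10]
dup    : [2, -10, -10]
swap   : [2, -10, -10]

3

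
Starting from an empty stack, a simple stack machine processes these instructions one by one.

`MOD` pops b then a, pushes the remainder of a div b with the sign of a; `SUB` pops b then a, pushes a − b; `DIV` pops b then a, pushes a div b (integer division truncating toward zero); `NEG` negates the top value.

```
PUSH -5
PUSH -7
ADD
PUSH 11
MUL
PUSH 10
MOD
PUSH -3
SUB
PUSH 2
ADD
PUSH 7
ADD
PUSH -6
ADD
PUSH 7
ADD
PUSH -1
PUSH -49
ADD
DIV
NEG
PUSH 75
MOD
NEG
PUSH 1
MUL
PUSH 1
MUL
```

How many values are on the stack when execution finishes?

PUSH -5   [-5]
PUSH -7   [-5, -7]
ADD       [-12]
PUSH 11   [-12, 11]
MUL       [-132]
PUSH 10   [-132, 10]
MOD       [-2]
PUSH -3   [-2, -3]
SUB       [1]
PUSH 2    [1, 2]
ADD       [3]
PUSH 7    [3, 7]
ADD       [10]
PUSH -6   [10, -6]
ADD       [4]
PUSH 7    [4, 7]
ADD       [11]
PUSH -1   [11, -1]
PUSH -49  [11, -1, -49]
ADD       [11, -50]
DIV       [0]
NEG       [0]
PUSH 75   [0, 75]
MOD       [0]
NEG       [0]
PUSH 1    [0, 1]
MUL       [0]
PUSH 1    [0, 1]
MUL       [0]

1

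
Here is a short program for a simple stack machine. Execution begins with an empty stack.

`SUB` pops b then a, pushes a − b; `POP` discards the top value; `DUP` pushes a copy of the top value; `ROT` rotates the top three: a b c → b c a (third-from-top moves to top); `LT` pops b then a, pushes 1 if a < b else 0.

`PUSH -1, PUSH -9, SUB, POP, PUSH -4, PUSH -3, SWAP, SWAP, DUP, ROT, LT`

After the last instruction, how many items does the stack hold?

2

PUSH -1  [-1]
PUSH -9  [-1, -9]
SUB      [8]
POP      []
PUSH -4  [-4]
PUSH -3  [-4, -3]
SWAP     [-3, -4]
SWAP     [-4, -3]
DUP      [-4, -3, -3]
ROT      [-3, -3, -4]
LT       [-3, 0]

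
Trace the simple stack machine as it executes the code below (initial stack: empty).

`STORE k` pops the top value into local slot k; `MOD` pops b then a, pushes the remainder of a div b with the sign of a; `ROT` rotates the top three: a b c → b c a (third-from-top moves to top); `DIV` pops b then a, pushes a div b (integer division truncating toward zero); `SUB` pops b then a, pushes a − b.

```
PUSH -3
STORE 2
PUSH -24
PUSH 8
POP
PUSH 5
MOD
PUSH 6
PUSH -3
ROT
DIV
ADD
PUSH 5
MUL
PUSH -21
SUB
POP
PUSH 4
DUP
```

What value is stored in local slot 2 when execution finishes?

PUSH -3  → -3
STORE 2  → (empty)
PUSH -24 → -24
PUSH 8   → -24 8
POP      → -24
PUSH 5   → -24 5
MOD      → -4
PUSH 6   → -4 6
PUSH -3  → -4 6 -3
ROT      → 6 -3 -4
DIV      → 6 0
ADD      → 6
PUSH 5   → 6 5
MUL      → 30
PUSH -21 → 30 -21
SUB      → 51
POP      → (empty)
PUSH 4   → 4
DUP      → 4 4

-3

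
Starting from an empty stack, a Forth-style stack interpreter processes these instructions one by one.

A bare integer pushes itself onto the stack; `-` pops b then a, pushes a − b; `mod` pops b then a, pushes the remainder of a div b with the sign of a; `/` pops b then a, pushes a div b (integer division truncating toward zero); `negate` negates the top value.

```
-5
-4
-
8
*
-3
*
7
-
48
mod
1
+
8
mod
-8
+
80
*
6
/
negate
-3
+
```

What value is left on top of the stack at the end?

-5      -5
-4      -5 -4
-       -1
8       -1 8
*       -8
-3      -8 -3
*       24
7       24 7
-       17
48      17 48
mod     17
1       17 1
+       18
8       18 8
mod     2
-8      2 -8
+       -6
80      -6 80
*       -480
6       -480 6
/       -80
negate  80
-3      80 -3
+       77

77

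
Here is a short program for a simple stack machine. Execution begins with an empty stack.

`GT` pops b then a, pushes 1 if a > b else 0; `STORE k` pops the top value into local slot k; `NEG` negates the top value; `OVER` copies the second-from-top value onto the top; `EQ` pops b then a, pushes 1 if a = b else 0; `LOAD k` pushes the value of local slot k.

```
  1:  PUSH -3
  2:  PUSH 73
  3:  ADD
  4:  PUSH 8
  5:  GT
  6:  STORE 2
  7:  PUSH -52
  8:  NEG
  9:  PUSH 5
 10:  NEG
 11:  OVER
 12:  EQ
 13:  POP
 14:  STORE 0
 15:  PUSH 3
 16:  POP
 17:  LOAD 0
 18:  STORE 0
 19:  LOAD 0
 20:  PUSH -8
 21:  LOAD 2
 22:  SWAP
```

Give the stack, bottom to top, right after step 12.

[52, 0]

PUSH -3   -3
PUSH 73   -3 73
ADD       70
PUSH 8    70 8
GT        1
STORE 2   (empty)
PUSH -52  -52
NEG       52
PUSH 5    52 5
NEG       52 -5
OVER      52 -5 52
EQ        52 0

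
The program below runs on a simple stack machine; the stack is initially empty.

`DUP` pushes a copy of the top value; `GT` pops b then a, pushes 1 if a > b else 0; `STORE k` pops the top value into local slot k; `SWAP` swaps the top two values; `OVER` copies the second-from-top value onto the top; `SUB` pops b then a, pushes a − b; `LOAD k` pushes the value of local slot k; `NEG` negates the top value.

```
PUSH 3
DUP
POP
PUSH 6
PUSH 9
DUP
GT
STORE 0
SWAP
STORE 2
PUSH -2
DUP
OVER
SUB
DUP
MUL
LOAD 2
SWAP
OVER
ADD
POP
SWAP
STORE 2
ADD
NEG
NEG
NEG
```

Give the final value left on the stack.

-9

PUSH 3   3
DUP      3 3
POP      3
PUSH 6   3 6
PUSH 9   3 6 9
DUP      3 6 9 9
GT       3 6 0
STORE 0  3 6
SWAP     6 3
STORE 2  6
PUSH -2  6 -2
DUP      6 -2 -2
OVER     6 -2 -2 -2
SUB      6 -2 0
DUP      6 -2 0 0
MUL      6 -2 0
LOAD 2   6 -2 0 3
SWAP     6 -2 3 0
OVER     6 -2 3 0 3
ADD      6 -2 3 3
POP      6 -2 3
SWAP     6 3 -2
STORE 2  6 3
ADD      9
NEG      -9
NEG      9
NEG      -9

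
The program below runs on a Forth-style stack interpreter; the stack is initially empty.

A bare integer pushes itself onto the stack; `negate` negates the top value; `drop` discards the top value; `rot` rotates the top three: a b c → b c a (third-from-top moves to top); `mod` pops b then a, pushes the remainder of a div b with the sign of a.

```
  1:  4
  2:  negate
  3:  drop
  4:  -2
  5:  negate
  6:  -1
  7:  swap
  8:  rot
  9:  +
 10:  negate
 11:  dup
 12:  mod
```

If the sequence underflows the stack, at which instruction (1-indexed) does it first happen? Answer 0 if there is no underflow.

4      -> 4
negate -> -4
drop   -> (empty)
-2     -> -2
negate -> 2
-1     -> 2 -1
swap   -> -1 2
rot  — needs 3 operands, stack has 2 → underflow

8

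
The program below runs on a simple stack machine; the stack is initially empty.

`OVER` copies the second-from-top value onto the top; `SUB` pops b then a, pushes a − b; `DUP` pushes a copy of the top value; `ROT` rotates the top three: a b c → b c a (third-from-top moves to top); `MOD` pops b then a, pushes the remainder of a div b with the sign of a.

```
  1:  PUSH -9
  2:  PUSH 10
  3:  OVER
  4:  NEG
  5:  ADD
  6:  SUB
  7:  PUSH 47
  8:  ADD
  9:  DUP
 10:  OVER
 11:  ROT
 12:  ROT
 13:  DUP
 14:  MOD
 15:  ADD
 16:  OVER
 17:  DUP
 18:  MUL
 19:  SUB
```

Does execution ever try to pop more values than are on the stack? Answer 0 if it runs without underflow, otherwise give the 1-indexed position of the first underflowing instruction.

PUSH -9 : -9
PUSH 10 : -9 10
OVER    : -9 10 -9
NEG     : -9 10 9
ADD     : -9 19
SUB     : -28
PUSH 47 : -28 47
ADD     : 19
DUP     : 19 19
OVER    : 19 19 19
ROT     : 19 19 19
ROT     : 19 19 19
DUP     : 19 19 19 19
MOD     : 19 19 0
ADD     : 19 19
OVER    : 19 19 19
DUP     : 19 19 19 19
MUL     : 19 19 361
SUB     : 19 -342

0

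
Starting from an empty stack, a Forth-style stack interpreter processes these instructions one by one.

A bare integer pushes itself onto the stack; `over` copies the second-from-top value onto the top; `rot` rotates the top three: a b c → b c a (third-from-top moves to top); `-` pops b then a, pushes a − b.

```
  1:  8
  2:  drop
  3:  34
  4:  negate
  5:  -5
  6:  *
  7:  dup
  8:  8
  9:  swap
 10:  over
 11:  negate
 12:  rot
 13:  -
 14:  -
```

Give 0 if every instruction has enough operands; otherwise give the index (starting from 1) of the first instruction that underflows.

8      : 8
drop   : (empty)
34     : 34
negate : -34
-5     : -34 -5
*      : 170
dup    : 170 170
8      : 170 170 8
swap   : 170 8 170
over   : 170 8 170 8
negate : 170 8 170 -8
rot    : 170 170 -8 8
-      : 170 170 -16
-      : 170 186

0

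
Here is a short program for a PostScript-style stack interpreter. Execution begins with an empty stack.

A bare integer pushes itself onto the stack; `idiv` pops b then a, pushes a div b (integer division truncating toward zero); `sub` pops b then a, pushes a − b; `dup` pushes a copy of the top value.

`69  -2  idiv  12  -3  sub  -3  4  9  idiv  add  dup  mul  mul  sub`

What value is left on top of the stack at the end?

69   → 69
-2   → 69 -2
idiv → -34
12   → -34 12
-3   → -34 12 -3
sub  → -34 15
-3   → -34 15 -3
4    → -34 15 -3 4
9    → -34 15 -3 4 9
idiv → -34 15 -3 0
add  → -34 15 -3
dup  → -34 15 -3 -3
mul  → -34 15 9
mul  → -34 135
sub  → -169

-169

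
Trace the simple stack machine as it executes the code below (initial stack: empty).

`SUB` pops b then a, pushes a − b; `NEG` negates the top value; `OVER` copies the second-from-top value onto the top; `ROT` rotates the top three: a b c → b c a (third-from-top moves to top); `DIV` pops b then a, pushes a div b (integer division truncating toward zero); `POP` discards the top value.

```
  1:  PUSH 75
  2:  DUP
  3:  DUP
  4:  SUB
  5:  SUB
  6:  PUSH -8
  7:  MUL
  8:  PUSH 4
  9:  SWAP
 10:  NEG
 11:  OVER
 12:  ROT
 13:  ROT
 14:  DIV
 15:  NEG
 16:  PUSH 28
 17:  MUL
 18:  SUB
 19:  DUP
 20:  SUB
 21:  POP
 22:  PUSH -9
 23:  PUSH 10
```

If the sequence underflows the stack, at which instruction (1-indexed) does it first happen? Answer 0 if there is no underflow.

0

PUSH 75 -> [75]
DUP     -> [75, 75]
DUP     -> [75, 75, 75]
SUB     -> [75, 0]
SUB     -> [75]
PUSH -8 -> [75, -8]
MUL     -> [-600]
PUSH 4  -> [-600, 4]
SWAP    -> [4, -600]
NEG     -> [4, 600]
OVER    -> [4, 600, 4]
ROT     -> [600, 4, 4]
ROT     -> [4, 4, 600]
DIV     -> [4, 0]
NEG     -> [4, 0]
PUSH 28 -> [4, 0, 28]
MUL     -> [4, 0]
SUB     -> [4]
DUP     -> [4, 4]
SUB     -> [0]
POP     -> []
PUSH -9 -> [-9]
PUSH 10 -> [-9, 10]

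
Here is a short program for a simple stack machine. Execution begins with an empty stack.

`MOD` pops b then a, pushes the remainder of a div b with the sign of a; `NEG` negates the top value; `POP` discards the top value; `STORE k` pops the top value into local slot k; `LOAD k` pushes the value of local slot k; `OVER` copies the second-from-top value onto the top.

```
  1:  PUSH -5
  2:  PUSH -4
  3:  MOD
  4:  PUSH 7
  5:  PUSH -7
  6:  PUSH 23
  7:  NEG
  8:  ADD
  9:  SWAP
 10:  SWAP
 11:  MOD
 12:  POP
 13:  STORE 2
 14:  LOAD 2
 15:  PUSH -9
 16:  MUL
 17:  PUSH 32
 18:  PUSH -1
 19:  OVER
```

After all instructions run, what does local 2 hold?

PUSH -5 : [-5]
PUSH -4 : [-5, -4]
MOD     : [-1]
PUSH 7  : [-1, 7]
PUSH -7 : [-1, 7, -7]
PUSH 23 : [-1, 7, -7, 23]
NEG     : [-1, 7, -7, -23]
ADD     : [-1, 7, -30]
SWAP    : [-1, -30, 7]
SWAP    : [-1, 7, -30]
MOD     : [-1, 7]
POP     : [-1]
STORE 2 : []
LOAD 2  : [-1]
PUSH -9 : [-1, -9]
MUL     : [9]
PUSH 32 : [9, 32]
PUSH -1 : [9, 32, -1]
OVER    : [9, 32, -1, 32]

-1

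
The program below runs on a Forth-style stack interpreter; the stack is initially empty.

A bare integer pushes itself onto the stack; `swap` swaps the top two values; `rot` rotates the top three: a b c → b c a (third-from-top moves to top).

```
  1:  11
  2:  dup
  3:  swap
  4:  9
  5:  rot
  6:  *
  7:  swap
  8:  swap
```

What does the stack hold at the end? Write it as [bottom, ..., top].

11    11
dup   11 11
swap  11 11
9     11 11 9
rot   11 9 11
*     11 99
swap  99 11
swap  11 99

[11, 99]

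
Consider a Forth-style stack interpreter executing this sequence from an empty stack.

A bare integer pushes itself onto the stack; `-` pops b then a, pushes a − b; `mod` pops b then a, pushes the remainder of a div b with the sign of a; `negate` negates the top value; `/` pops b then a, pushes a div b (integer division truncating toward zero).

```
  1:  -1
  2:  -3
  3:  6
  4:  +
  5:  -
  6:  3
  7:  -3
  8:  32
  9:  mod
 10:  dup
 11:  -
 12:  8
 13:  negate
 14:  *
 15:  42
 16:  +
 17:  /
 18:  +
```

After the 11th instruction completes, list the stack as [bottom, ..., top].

[-4, 3, 0]

-1  : -1
-3  : -1 -3
6   : -1 -3 6
+   : -1 3
-   : -4
3   : -4 3
-3  : -4 3 -3
32  : -4 3 -3 32
mod : -4 3 -3
dup : -4 3 -3 -3
-   : -4 3 0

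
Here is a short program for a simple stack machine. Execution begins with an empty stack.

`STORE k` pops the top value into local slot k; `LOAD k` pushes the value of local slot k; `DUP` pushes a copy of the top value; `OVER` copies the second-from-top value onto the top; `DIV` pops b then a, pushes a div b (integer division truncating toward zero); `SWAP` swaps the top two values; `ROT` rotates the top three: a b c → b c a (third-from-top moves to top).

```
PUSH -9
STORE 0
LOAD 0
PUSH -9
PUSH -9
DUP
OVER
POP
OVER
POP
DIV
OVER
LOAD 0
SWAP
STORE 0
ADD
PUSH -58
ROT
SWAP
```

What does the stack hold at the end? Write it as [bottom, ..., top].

[-9, -8, -9, -58]

PUSH -9   -9
STORE 0   (empty)
LOAD 0    -9
PUSH -9   -9 -9
PUSH -9   -9 -9 -9
DUP       -9 -9 -9 -9
OVER      -9 -9 -9 -9 -9
POP       -9 -9 -9 -9
OVER      -9 -9 -9 -9 -9
POP       -9 -9 -9 -9
DIV       -9 -9 1
OVER      -9 -9 1 -9
LOAD 0    -9 -9 1 -9 -9
SWAP      -9 -9 1 -9 -9
STORE 0   -9 -9 1 -9
ADD       -9 -9 -8
PUSH -58  -9 -9 -8 -58
ROT       -9 -8 -58 -9
SWAP      -9 -8 -9 -58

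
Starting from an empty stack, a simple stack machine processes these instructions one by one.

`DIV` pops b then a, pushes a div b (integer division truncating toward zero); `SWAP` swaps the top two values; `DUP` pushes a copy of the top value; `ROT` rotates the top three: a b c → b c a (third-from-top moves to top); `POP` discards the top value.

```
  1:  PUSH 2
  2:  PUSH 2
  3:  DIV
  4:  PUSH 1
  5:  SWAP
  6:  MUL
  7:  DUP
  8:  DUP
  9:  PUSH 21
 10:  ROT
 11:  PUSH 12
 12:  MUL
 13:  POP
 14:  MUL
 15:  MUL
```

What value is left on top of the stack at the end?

PUSH 2   2
PUSH 2   2 2
DIV      1
PUSH 1   1 1
SWAP     1 1
MUL      1
DUP      1 1
DUP      1 1 1
PUSH 21  1 1 1 21
ROT      1 1 21 1
PUSH 12  1 1 21 1 12
MUL      1 1 21 12
POP      1 1 21
MUL      1 21
MUL      21

21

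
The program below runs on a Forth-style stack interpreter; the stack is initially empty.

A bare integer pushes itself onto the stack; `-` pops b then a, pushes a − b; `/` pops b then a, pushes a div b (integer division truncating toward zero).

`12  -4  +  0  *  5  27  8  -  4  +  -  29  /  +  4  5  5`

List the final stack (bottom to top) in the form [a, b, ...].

[0, 4, 5, 5]

12 : [12]
-4 : [12, -4]
+  : [8]
0  : [8, 0]
*  : [0]
5  : [0, 5]
27 : [0, 5, 27]
8  : [0, 5, 27, 8]
-  : [0, 5, 19]
4  : [0, 5, 19, 4]
+  : [0, 5, 23]
-  : [0, -18]
29 : [0, -18, 29]
/  : [0, 0]
+  : [0]
4  : [0, 4]
5  : [0, 4, 5]
5  : [0, 4, 5, 5]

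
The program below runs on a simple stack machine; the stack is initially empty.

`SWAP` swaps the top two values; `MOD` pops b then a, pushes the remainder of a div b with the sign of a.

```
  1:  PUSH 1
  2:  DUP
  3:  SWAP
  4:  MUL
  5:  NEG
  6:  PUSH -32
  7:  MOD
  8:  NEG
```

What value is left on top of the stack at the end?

1

PUSH 1   → [1]
DUP      → [1, 1]
SWAP     → [1, 1]
MUL      → [1]
NEG      → [-1]
PUSH -32 → [-1, -32]
MOD      → [-1]
NEG      → [1]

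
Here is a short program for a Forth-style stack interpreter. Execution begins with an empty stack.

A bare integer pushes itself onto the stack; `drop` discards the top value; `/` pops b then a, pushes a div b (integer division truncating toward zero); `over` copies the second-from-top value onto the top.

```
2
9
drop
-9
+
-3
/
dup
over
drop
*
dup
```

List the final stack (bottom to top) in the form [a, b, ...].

2    → [2]
9    → [2, 9]
drop → [2]
-9   → [2, -9]
+    → [-7]
-3   → [-7, -3]
/    → [2]
dup  → [2, 2]
over → [2, 2, 2]
drop → [2, 2]
*    → [4]
dup  → [4, 4]

[4, 4]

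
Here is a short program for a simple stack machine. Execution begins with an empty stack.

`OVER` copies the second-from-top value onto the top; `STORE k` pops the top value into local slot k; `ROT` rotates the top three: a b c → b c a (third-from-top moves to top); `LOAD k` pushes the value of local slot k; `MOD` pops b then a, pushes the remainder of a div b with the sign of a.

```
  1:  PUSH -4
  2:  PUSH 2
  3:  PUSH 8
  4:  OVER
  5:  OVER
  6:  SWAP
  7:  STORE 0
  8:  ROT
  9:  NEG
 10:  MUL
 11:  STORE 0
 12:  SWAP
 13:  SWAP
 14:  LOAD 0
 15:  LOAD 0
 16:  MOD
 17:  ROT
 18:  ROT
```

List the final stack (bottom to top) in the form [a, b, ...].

PUSH -4 : -4
PUSH 2  : -4 2
PUSH 8  : -4 2 8
OVER    : -4 2 8 2
OVER    : -4 2 8 2 8
SWAP    : -4 2 8 8 2
STORE 0 : -4 2 8 8
ROT     : -4 8 8 2
NEG     : -4 8 8 -2
MUL     : -4 8 -16
STORE 0 : -4 8
SWAP    : 8 -4
SWAP    : -4 8
LOAD 0  : -4 8 -16
LOAD 0  : -4 8 -16 -16
MOD     : -4 8 0
ROT     : 8 0 -4
ROT     : 0 -4 8

[0, -4, 8]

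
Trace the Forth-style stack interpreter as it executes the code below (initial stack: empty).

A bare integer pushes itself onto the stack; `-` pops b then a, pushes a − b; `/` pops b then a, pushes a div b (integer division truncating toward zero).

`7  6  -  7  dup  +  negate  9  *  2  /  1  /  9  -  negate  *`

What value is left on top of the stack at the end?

72

7       7
6       7 6
-       1
7       1 7
dup     1 7 7
+       1 14
negate  1 -14
9       1 -14 9
*       1 -126
2       1 -126 2
/       1 -63
1       1 -63 1
/       1 -63
9       1 -63 9
-       1 -72
negate  1 72
*       72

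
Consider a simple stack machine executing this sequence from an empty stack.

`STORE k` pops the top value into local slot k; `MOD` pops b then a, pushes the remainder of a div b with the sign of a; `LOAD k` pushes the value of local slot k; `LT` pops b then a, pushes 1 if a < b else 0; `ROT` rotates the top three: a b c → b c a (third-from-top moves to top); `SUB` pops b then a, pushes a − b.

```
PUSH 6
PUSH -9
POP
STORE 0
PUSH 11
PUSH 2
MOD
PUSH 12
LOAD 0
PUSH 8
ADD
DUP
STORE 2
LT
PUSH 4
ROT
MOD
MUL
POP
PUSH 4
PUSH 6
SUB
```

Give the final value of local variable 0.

6

PUSH 6  : [6]
PUSH -9 : [6, -9]
POP     : [6]
STORE 0 : []
PUSH 11 : [11]
PUSH 2  : [11, 2]
MOD     : [1]
PUSH 12 : [1, 12]
LOAD 0  : [1, 12, 6]
PUSH 8  : [1, 12, 6, 8]
ADD     : [1, 12, 14]
DUP     : [1, 12, 14, 14]
STORE 2 : [1, 12, 14]
LT      : [1, 1]
PUSH 4  : [1, 1, 4]
ROT     : [1, 4, 1]
MOD     : [1, 0]
MUL     : [0]
POP     : []
PUSH 4  : [4]
PUSH 6  : [4, 6]
SUB     : [-2]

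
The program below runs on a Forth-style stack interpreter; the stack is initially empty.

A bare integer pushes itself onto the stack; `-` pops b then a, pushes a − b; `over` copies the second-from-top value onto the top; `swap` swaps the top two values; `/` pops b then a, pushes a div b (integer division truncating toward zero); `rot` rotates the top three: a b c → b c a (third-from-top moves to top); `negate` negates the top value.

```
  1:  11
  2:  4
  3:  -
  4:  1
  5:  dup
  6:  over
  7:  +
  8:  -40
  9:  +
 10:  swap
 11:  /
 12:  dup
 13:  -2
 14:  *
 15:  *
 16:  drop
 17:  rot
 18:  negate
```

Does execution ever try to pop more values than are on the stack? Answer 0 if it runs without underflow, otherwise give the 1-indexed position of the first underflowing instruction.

17

11   → [11]
4    → [11, 4]
-    → [7]
1    → [7, 1]
dup  → [7, 1, 1]
over → [7, 1, 1, 1]
+    → [7, 1, 2]
-40  → [7, 1, 2, -40]
+    → [7, 1, -38]
swap → [7, -38, 1]
/    → [7, -38]
dup  → [7, -38, -38]
-2   → [7, -38, -38, -2]
*    → [7, -38, 76]
*    → [7, -2888]
drop → [7]
rot  — needs 3 operands, stack has 1 → underflow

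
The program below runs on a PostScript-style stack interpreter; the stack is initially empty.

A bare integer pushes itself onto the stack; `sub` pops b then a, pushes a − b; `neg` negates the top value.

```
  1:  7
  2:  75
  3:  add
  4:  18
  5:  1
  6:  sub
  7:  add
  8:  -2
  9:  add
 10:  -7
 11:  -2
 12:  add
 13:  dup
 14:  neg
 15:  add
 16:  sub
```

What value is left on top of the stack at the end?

7   : 7
75  : 7 75
add : 82
18  : 82 18
1   : 82 18 1
sub : 82 17
add : 99
-2  : 99 -2
add : 97
-7  : 97 -7
-2  : 97 -7 -2
add : 97 -9
dup : 97 -9 -9
neg : 97 -9 9
add : 97 0
sub : 97

97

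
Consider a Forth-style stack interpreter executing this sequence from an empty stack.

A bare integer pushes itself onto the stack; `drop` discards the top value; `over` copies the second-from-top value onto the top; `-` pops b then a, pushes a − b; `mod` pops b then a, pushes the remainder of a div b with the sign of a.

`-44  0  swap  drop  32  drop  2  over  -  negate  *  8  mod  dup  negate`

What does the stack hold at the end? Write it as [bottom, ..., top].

[0, 0]

-44    : -44
0      : -44 0
swap   : 0 -44
drop   : 0
32     : 0 32
drop   : 0
2      : 0 2
over   : 0 2 0
-      : 0 2
negate : 0 -2
*      : 0
8      : 0 8
mod    : 0
dup    : 0 0
negate : 0 0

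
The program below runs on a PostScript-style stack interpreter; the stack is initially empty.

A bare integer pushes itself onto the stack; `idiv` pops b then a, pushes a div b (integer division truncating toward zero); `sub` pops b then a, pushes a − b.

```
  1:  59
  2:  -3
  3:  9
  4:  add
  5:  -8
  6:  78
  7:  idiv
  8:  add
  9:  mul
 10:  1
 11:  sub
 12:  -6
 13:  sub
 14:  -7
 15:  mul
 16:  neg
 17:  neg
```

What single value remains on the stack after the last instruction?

59    [59]
-3    [59, -3]
9     [59, -3, 9]
add   [59, 6]
-8    [59, 6, -8]
78    [59, 6, -8, 78]
idiv  [59, 6, 0]
add   [59, 6]
mul   [354]
1     [354, 1]
sub   [353]
-6    [353, -6]
sub   [359]
-7    [359, -7]
mul   [-2513]
neg   [2513]
neg   [-2513]

-2513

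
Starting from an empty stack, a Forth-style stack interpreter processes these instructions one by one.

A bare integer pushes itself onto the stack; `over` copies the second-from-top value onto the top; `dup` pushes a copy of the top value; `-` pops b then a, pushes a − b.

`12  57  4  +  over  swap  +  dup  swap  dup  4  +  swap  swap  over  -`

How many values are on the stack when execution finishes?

4

12    12
57    12 57
4     12 57 4
+     12 61
over  12 61 12
swap  12 12 61
+     12 73
dup   12 73 73
swap  12 73 73
dup   12 73 73 73
4     12 73 73 73 4
+     12 73 73 77
swap  12 73 77 73
swap  12 73 73 77
over  12 73 73 77 73
-     12 73 73 4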